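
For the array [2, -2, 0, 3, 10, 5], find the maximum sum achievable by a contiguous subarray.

Using Kadane's algorithm on [2, -2, 0, 3, 10, 5]:

Scanning through the array:
Position 1 (value -2): max_ending_here = 0, max_so_far = 2
Position 2 (value 0): max_ending_here = 0, max_so_far = 2
Position 3 (value 3): max_ending_here = 3, max_so_far = 3
Position 4 (value 10): max_ending_here = 13, max_so_far = 13
Position 5 (value 5): max_ending_here = 18, max_so_far = 18

Maximum subarray: [2, -2, 0, 3, 10, 5]
Maximum sum: 18

The maximum subarray is [2, -2, 0, 3, 10, 5] with sum 18. This subarray runs from index 0 to index 5.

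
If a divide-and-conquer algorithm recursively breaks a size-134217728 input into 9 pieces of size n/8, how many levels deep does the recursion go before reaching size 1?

For divide and conquer with division factor 8:

Problem sizes at each level:
Level 0: 134217728
Level 1: 16777216
Level 2: 2097152
Level 3: 262144
Level 4: 32768
Level 5: 4096
Level 6: 512
Level 7: 64
Level 8: 8
Level 9: 1

The root is level 0 and the size-1 base case is level 9 (the tree spans levels 0 through 9, i.e. 10 levels counting the root), so the depth is the number of divisions: log_8(134217728) = 9

The recursion tree depth is log_8(134217728) = 9. At each level, the problem size is divided by 8, so it takes 9 divisions to reduce to a base case of size 1. The algorithm makes 9 recursive calls at each level.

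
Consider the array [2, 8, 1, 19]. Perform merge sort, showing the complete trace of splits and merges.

Merge sort trace:

Split: [2, 8, 1, 19] -> [2, 8] and [1, 19]
  Split: [2, 8] -> [2] and [8]
  Merge: [2] + [8] -> [2, 8]
  Split: [1, 19] -> [1] and [19]
  Merge: [1] + [19] -> [1, 19]
Merge: [2, 8] + [1, 19] -> [1, 2, 8, 19]

Final sorted array: [1, 2, 8, 19]

The merge sort proceeds by recursively splitting the array and merging sorted halves.
After all merges, the sorted array is [1, 2, 8, 19].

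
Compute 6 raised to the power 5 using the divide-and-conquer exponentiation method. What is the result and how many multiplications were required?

Computing 6^5 by squaring (build up from 6^1; each line after the first costs one multiplication):

6^1 = 6
6^2 = (6^1)^2 = 6^2 = 36
6^4 = (6^2)^2 = 36^2 = 1296
6^5 = 6 * 6^4 = 6 * 1296 = 7776

Result: 7776
Multiplications needed: 3 (3 lines after 6^1)

6^5 = 7776. Using exponentiation by squaring, this requires 3 multiplications. The key idea: if the exponent is even, square the half-power; if odd, multiply by the base once.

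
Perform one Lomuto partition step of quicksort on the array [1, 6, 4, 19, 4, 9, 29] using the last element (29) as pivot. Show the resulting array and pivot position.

Lomuto partition with pivot = 29:

Initial array: [1, 6, 4, 19, 4, 9, 29]

arr[0]=1 <= 29: swap with position 0, array becomes [1, 6, 4, 19, 4, 9, 29]
arr[1]=6 <= 29: swap with position 1, array becomes [1, 6, 4, 19, 4, 9, 29]
arr[2]=4 <= 29: swap with position 2, array becomes [1, 6, 4, 19, 4, 9, 29]
arr[3]=19 <= 29: swap with position 3, array becomes [1, 6, 4, 19, 4, 9, 29]
arr[4]=4 <= 29: swap with position 4, array becomes [1, 6, 4, 19, 4, 9, 29]
arr[5]=9 <= 29: swap with position 5, array becomes [1, 6, 4, 19, 4, 9, 29]

Place pivot at position 6: [1, 6, 4, 19, 4, 9, 29]
Pivot position: 6

After partitioning with pivot 29, the array becomes [1, 6, 4, 19, 4, 9, 29]. The pivot is placed at index 6. All elements to the left of the pivot are <= 29, and all elements to the right are > 29.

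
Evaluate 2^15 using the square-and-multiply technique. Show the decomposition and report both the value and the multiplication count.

Computing 2^15 by squaring (build up from 2^1; each line after the first costs one multiplication):

2^1 = 2
2^2 = (2^1)^2 = 2^2 = 4
2^3 = 2 * 2^2 = 2 * 4 = 8
2^6 = (2^3)^2 = 8^2 = 64
2^7 = 2 * 2^6 = 2 * 64 = 128
2^14 = (2^7)^2 = 128^2 = 16384
2^15 = 2 * 2^14 = 2 * 16384 = 32768

Result: 32768
Multiplications needed: 6 (6 lines after 2^1)

2^15 = 32768. Using exponentiation by squaring, this requires 6 multiplications. The key idea: if the exponent is even, square the half-power; if odd, multiply by the base once.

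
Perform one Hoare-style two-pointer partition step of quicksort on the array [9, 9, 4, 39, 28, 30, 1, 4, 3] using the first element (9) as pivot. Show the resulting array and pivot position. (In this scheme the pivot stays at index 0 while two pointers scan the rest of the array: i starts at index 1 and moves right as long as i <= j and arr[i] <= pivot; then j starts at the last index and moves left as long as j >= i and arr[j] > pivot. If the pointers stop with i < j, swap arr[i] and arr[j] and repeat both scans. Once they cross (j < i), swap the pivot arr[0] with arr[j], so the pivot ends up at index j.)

Hoare-style two-pointer partition with pivot = 9:

Initial array: [9, 9, 4, 39, 28, 30, 1, 4, 3]

Pointers start at i = 1, j = 8.
i stops at index 3 (arr[3]=39 > 9), j stops at index 8 (arr[8]=3 <= 9): swap arr[3] and arr[8], array becomes [9, 9, 4, 3, 28, 30, 1, 4, 39]
i stops at index 4 (arr[4]=28 > 9), j stops at index 7 (arr[7]=4 <= 9): swap arr[4] and arr[7], array becomes [9, 9, 4, 3, 4, 30, 1, 28, 39]
i stops at index 5 (arr[5]=30 > 9), j stops at index 6 (arr[6]=1 <= 9): swap arr[5] and arr[6], array becomes [9, 9, 4, 3, 4, 1, 30, 28, 39]
i ends at 6, j ends at 5: the pointers have crossed (j < i), so scanning stops.

Swap pivot arr[0] with arr[5] to place pivot at position 5: [1, 9, 4, 3, 4, 9, 30, 28, 39]
Pivot position: 5

After partitioning with pivot 9, the array becomes [1, 9, 4, 3, 4, 9, 30, 28, 39]. The pivot is placed at index 5. All elements to the left of the pivot are <= 9, and all elements to the right are > 9.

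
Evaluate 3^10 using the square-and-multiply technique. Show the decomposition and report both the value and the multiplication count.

Computing 3^10 by squaring (build up from 3^1; each line after the first costs one multiplication):

3^1 = 3
3^2 = (3^1)^2 = 3^2 = 9
3^4 = (3^2)^2 = 9^2 = 81
3^5 = 3 * 3^4 = 3 * 81 = 243
3^10 = (3^5)^2 = 243^2 = 59049

Result: 59049
Multiplications needed: 4 (4 lines after 3^1)

3^10 = 59049. Using exponentiation by squaring, this requires 4 multiplications. The key idea: if the exponent is even, square the half-power; if odd, multiply by the base once.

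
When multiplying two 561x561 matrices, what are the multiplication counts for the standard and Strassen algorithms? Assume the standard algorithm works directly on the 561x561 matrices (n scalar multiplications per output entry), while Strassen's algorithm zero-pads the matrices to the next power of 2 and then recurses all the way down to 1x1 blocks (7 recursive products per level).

Matrix multiplication for 561x561 matrices:

Strassen's algorithm requires power-of-2 dimensions. Pad 561x561 to 1024x1024 (next power of 2).

Standard algorithm: 561^3 = 176558481 multiplications
Strassen's algorithm: 7^(log2(1024)) = 7^10 = 282475249 multiplications
Difference: 176558481 - 282475249 = -105916768 (Strassen uses MORE here due to padding overhead — for small or just-over-power-of-2 n, padding can outweigh the per-level savings)

Standard: 176558481 multiplications (561^3). Strassen: 282475249 multiplications (7^10, after padding to 1024x1024). Strassen reduces 8 recursive multiplications to 7 at each level.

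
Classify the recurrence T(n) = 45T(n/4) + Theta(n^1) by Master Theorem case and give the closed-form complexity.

Master Theorem for T(n) = 45T(n/4) + O(n^1):

a = 45, b = 4, c = 1
log_b(a) = log_4(45) = 2.7459

Case 1: c = 1 < log_4(45) = 2.7459
T(n) = O(n^(log_4 45))

For T(n) = 45T(n/4) + O(n^1): log_4(45) = 2.7459. This is Case 1 of the Master Theorem (c < log_b(a), work dominated by leaves), giving O(n^(log_4 45)).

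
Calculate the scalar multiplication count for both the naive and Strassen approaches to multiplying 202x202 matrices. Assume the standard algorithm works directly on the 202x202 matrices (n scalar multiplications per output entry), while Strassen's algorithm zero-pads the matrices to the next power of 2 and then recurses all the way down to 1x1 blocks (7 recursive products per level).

Matrix multiplication for 202x202 matrices:

Strassen's algorithm requires power-of-2 dimensions. Pad 202x202 to 256x256 (next power of 2).

Standard algorithm: 202^3 = 8242408 multiplications
Strassen's algorithm: 7^(log2(256)) = 7^8 = 5764801 multiplications
Savings: 8242408 - 5764801 = 2477607 multiplications

Standard: 8242408 multiplications (202^3). Strassen: 5764801 multiplications (7^8, after padding to 256x256). Strassen reduces 8 recursive multiplications to 7 at each level.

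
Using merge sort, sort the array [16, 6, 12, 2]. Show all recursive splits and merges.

Merge sort trace:

Split: [16, 6, 12, 2] -> [16, 6] and [12, 2]
  Split: [16, 6] -> [16] and [6]
  Merge: [16] + [6] -> [6, 16]
  Split: [12, 2] -> [12] and [2]
  Merge: [12] + [2] -> [2, 12]
Merge: [6, 16] + [2, 12] -> [2, 6, 12, 16]

Final sorted array: [2, 6, 12, 16]

The merge sort proceeds by recursively splitting the array and merging sorted halves.
After all merges, the sorted array is [2, 6, 12, 16].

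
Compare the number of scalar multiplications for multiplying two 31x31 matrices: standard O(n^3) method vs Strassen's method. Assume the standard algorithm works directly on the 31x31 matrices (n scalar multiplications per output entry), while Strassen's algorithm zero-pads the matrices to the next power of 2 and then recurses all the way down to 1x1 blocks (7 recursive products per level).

Matrix multiplication for 31x31 matrices:

Strassen's algorithm requires power-of-2 dimensions. Pad 31x31 to 32x32 (next power of 2).

Standard algorithm: 31^3 = 29791 multiplications
Strassen's algorithm: 7^(log2(32)) = 7^5 = 16807 multiplications
Savings: 29791 - 16807 = 12984 multiplications

Standard: 29791 multiplications (31^3). Strassen: 16807 multiplications (7^5, after padding to 32x32). Strassen reduces 8 recursive multiplications to 7 at each level.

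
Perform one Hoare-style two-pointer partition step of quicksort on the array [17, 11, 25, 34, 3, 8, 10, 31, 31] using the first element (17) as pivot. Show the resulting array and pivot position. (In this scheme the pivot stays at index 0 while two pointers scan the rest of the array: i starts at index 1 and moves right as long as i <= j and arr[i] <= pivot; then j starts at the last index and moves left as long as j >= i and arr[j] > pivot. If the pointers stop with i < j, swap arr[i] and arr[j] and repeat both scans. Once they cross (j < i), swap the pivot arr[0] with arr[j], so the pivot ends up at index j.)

Hoare-style two-pointer partition with pivot = 17:

Initial array: [17, 11, 25, 34, 3, 8, 10, 31, 31]

Pointers start at i = 1, j = 8.
i stops at index 2 (arr[2]=25 > 17), j stops at index 6 (arr[6]=10 <= 17): swap arr[2] and arr[6], array becomes [17, 11, 10, 34, 3, 8, 25, 31, 31]
i stops at index 3 (arr[3]=34 > 17), j stops at index 5 (arr[5]=8 <= 17): swap arr[3] and arr[5], array becomes [17, 11, 10, 8, 3, 34, 25, 31, 31]
i ends at 5, j ends at 4: the pointers have crossed (j < i), so scanning stops.

Swap pivot arr[0] with arr[4] to place pivot at position 4: [3, 11, 10, 8, 17, 34, 25, 31, 31]
Pivot position: 4

After partitioning with pivot 17, the array becomes [3, 11, 10, 8, 17, 34, 25, 31, 31]. The pivot is placed at index 4. All elements to the left of the pivot are <= 17, and all elements to the right are > 17.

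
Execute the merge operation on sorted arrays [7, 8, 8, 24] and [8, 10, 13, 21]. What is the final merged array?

Merging process:

Compare 7 vs 8: take 7 from left. Merged: [7]
Compare 8 vs 8: take 8 from left. Merged: [7, 8]
Compare 8 vs 8: take 8 from left. Merged: [7, 8, 8]
Compare 24 vs 8: take 8 from right. Merged: [7, 8, 8, 8]
Compare 24 vs 10: take 10 from right. Merged: [7, 8, 8, 8, 10]
Compare 24 vs 13: take 13 from right. Merged: [7, 8, 8, 8, 10, 13]
Compare 24 vs 21: take 21 from right. Merged: [7, 8, 8, 8, 10, 13, 21]
Append remaining from left: [24]. Merged: [7, 8, 8, 8, 10, 13, 21, 24]

Final merged array: [7, 8, 8, 8, 10, 13, 21, 24]
Total comparisons: 7

The merged array is [7, 8, 8, 8, 10, 13, 21, 24], requiring 7 comparisons. The merge step runs in O(n) time where n is the total number of elements.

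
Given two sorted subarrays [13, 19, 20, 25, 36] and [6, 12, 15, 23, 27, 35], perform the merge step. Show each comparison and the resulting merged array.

Merging process:

Compare 13 vs 6: take 6 from right. Merged: [6]
Compare 13 vs 12: take 12 from right. Merged: [6, 12]
Compare 13 vs 15: take 13 from left. Merged: [6, 12, 13]
Compare 19 vs 15: take 15 from right. Merged: [6, 12, 13, 15]
Compare 19 vs 23: take 19 from left. Merged: [6, 12, 13, 15, 19]
Compare 20 vs 23: take 20 from left. Merged: [6, 12, 13, 15, 19, 20]
Compare 25 vs 23: take 23 from right. Merged: [6, 12, 13, 15, 19, 20, 23]
Compare 25 vs 27: take 25 from left. Merged: [6, 12, 13, 15, 19, 20, 23, 25]
Compare 36 vs 27: take 27 from right. Merged: [6, 12, 13, 15, 19, 20, 23, 25, 27]
Compare 36 vs 35: take 35 from right. Merged: [6, 12, 13, 15, 19, 20, 23, 25, 27, 35]
Append remaining from left: [36]. Merged: [6, 12, 13, 15, 19, 20, 23, 25, 27, 35, 36]

Final merged array: [6, 12, 13, 15, 19, 20, 23, 25, 27, 35, 36]
Total comparisons: 10

The merged array is [6, 12, 13, 15, 19, 20, 23, 25, 27, 35, 36], requiring 10 comparisons. The merge step runs in O(n) time where n is the total number of elements.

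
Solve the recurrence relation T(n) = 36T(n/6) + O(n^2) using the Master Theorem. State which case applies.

Master Theorem for T(n) = 36T(n/6) + O(n^2):

a = 36, b = 6, c = 2
log_b(a) = log_6(36) = 2.0000

Case 2: c = 2 = log_6(36) = 2.0000
T(n) = O(n^2 log n) = O(n^2 log n)

For T(n) = 36T(n/6) + O(n^2): log_6(36) = 2.0000. This is Case 2 of the Master Theorem (c = log_b(a), equal work at all levels), giving O(n^2 log n).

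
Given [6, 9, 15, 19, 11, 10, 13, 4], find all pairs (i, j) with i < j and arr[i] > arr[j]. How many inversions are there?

Finding inversions in [6, 9, 15, 19, 11, 10, 13, 4]:

(0, 7): arr[0]=6 > arr[7]=4
(1, 7): arr[1]=9 > arr[7]=4
(2, 4): arr[2]=15 > arr[4]=11
(2, 5): arr[2]=15 > arr[5]=10
(2, 6): arr[2]=15 > arr[6]=13
(2, 7): arr[2]=15 > arr[7]=4
(3, 4): arr[3]=19 > arr[4]=11
(3, 5): arr[3]=19 > arr[5]=10
(3, 6): arr[3]=19 > arr[6]=13
(3, 7): arr[3]=19 > arr[7]=4
(4, 5): arr[4]=11 > arr[5]=10
(4, 7): arr[4]=11 > arr[7]=4
(5, 7): arr[5]=10 > arr[7]=4
(6, 7): arr[6]=13 > arr[7]=4

Total inversions: 14

The array has 14 inversion(s): (0,7), (1,7), (2,4), (2,5), (2,6), (2,7), (3,4), (3,5), (3,6), (3,7), (4,5), (4,7), (5,7), (6,7). Each pair (i,j) satisfies i < j and arr[i] > arr[j].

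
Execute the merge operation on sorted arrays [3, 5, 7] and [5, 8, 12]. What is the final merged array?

Merging process:

Compare 3 vs 5: take 3 from left. Merged: [3]
Compare 5 vs 5: take 5 from left. Merged: [3, 5]
Compare 7 vs 5: take 5 from right. Merged: [3, 5, 5]
Compare 7 vs 8: take 7 from left. Merged: [3, 5, 5, 7]
Append remaining from right: [8, 12]. Merged: [3, 5, 5, 7, 8, 12]

Final merged array: [3, 5, 5, 7, 8, 12]
Total comparisons: 4

The merged array is [3, 5, 5, 7, 8, 12], requiring 4 comparisons. The merge step runs in O(n) time where n is the total number of elements.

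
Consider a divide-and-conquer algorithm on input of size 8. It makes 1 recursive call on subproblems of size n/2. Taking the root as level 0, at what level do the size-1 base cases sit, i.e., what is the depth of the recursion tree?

For divide and conquer with division factor 2:

Problem sizes at each level:
Level 0: 8
Level 1: 4
Level 2: 2
Level 3: 1

The root is level 0 and the size-1 base case is level 3 (the tree spans levels 0 through 3, i.e. 4 levels counting the root), so the depth is the number of divisions: log_2(8) = 3

The recursion tree depth is log_2(8) = 3. At each level, the problem size is divided by 2, so it takes 3 divisions to reduce to a base case of size 1. The algorithm makes 1 recursive call at each level.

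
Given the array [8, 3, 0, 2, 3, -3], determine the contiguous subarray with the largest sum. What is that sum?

Using Kadane's algorithm on [8, 3, 0, 2, 3, -3]:

Scanning through the array:
Position 1 (value 3): max_ending_here = 11, max_so_far = 11
Position 2 (value 0): max_ending_here = 11, max_so_far = 11
Position 3 (value 2): max_ending_here = 13, max_so_far = 13
Position 4 (value 3): max_ending_here = 16, max_so_far = 16
Position 5 (value -3): max_ending_here = 13, max_so_far = 16

Maximum subarray: [8, 3, 0, 2, 3]
Maximum sum: 16

The maximum subarray is [8, 3, 0, 2, 3] with sum 16. This subarray runs from index 0 to index 4.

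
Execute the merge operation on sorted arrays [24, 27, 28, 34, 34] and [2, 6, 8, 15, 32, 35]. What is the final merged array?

Merging process:

Compare 24 vs 2: take 2 from right. Merged: [2]
Compare 24 vs 6: take 6 from right. Merged: [2, 6]
Compare 24 vs 8: take 8 from right. Merged: [2, 6, 8]
Compare 24 vs 15: take 15 from right. Merged: [2, 6, 8, 15]
Compare 24 vs 32: take 24 from left. Merged: [2, 6, 8, 15, 24]
Compare 27 vs 32: take 27 from left. Merged: [2, 6, 8, 15, 24, 27]
Compare 28 vs 32: take 28 from left. Merged: [2, 6, 8, 15, 24, 27, 28]
Compare 34 vs 32: take 32 from right. Merged: [2, 6, 8, 15, 24, 27, 28, 32]
Compare 34 vs 35: take 34 from left. Merged: [2, 6, 8, 15, 24, 27, 28, 32, 34]
Compare 34 vs 35: take 34 from left. Merged: [2, 6, 8, 15, 24, 27, 28, 32, 34, 34]
Append remaining from right: [35]. Merged: [2, 6, 8, 15, 24, 27, 28, 32, 34, 34, 35]

Final merged array: [2, 6, 8, 15, 24, 27, 28, 32, 34, 34, 35]
Total comparisons: 10

The merged array is [2, 6, 8, 15, 24, 27, 28, 32, 34, 34, 35], requiring 10 comparisons. The merge step runs in O(n) time where n is the total number of elements.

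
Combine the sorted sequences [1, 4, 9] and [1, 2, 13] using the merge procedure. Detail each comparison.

Merging process:

Compare 1 vs 1: take 1 from left. Merged: [1]
Compare 4 vs 1: take 1 from right. Merged: [1, 1]
Compare 4 vs 2: take 2 from right. Merged: [1, 1, 2]
Compare 4 vs 13: take 4 from left. Merged: [1, 1, 2, 4]
Compare 9 vs 13: take 9 from left. Merged: [1, 1, 2, 4, 9]
Append remaining from right: [13]. Merged: [1, 1, 2, 4, 9, 13]

Final merged array: [1, 1, 2, 4, 9, 13]
Total comparisons: 5

The merged array is [1, 1, 2, 4, 9, 13], requiring 5 comparisons. The merge step runs in O(n) time where n is the total number of elements.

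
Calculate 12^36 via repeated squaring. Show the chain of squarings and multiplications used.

Computing 12^36 by squaring (build up from 12^1; each line after the first costs one multiplication):

12^1 = 12
12^2 = (12^1)^2 = 12^2 = 144
12^4 = (12^2)^2 = 144^2 = 20736
12^8 = (12^4)^2 = 20736^2 = 429981696
12^9 = 12 * 12^8 = 12 * 429981696 = 5159780352
12^18 = (12^9)^2 = 5159780352^2 = 26623333280885243904
12^36 = (12^18)^2 = 26623333280885243904^2 = 708801874985091845381344307009569161216

Result: 708801874985091845381344307009569161216
Multiplications needed: 6 (6 lines after 12^1)

12^36 = 708801874985091845381344307009569161216. Using exponentiation by squaring, this requires 6 multiplications. The key idea: if the exponent is even, square the half-power; if odd, multiply by the base once.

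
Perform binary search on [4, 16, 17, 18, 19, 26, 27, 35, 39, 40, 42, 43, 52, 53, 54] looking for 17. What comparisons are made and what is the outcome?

Binary search for 17 in [4, 16, 17, 18, 19, 26, 27, 35, 39, 40, 42, 43, 52, 53, 54]:

lo=0, hi=14, mid=7, arr[mid]=35 -> 35 > 17, search left half
lo=0, hi=6, mid=3, arr[mid]=18 -> 18 > 17, search left half
lo=0, hi=2, mid=1, arr[mid]=16 -> 16 < 17, search right half
lo=2, hi=2, mid=2, arr[mid]=17 -> Found target at index 2!

Binary search finds 17 at index 2 after 4 comparisons. The search repeatedly halves the search space by comparing with the middle element.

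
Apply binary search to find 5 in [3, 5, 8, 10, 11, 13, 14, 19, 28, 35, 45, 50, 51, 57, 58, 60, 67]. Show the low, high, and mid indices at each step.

Binary search for 5 in [3, 5, 8, 10, 11, 13, 14, 19, 28, 35, 45, 50, 51, 57, 58, 60, 67]:

lo=0, hi=16, mid=8, arr[mid]=28 -> 28 > 5, search left half
lo=0, hi=7, mid=3, arr[mid]=10 -> 10 > 5, search left half
lo=0, hi=2, mid=1, arr[mid]=5 -> Found target at index 1!

Binary search finds 5 at index 1 after 3 comparisons. The search repeatedly halves the search space by comparing with the middle element.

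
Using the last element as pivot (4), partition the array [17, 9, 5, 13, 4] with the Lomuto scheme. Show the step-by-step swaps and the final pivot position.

Lomuto partition with pivot = 4:

Initial array: [17, 9, 5, 13, 4]

arr[0]=17 > 4: no swap
arr[1]=9 > 4: no swap
arr[2]=5 > 4: no swap
arr[3]=13 > 4: no swap

Place pivot at position 0: [4, 9, 5, 13, 17]
Pivot position: 0

After partitioning with pivot 4, the array becomes [4, 9, 5, 13, 17]. The pivot is placed at index 0. All elements to the left of the pivot are <= 4, and all elements to the right are > 4.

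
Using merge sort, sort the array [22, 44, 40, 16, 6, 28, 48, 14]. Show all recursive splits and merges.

Merge sort trace:

Split: [22, 44, 40, 16, 6, 28, 48, 14] -> [22, 44, 40, 16] and [6, 28, 48, 14]
  Split: [22, 44, 40, 16] -> [22, 44] and [40, 16]
    Split: [22, 44] -> [22] and [44]
    Merge: [22] + [44] -> [22, 44]
    Split: [40, 16] -> [40] and [16]
    Merge: [40] + [16] -> [16, 40]
  Merge: [22, 44] + [16, 40] -> [16, 22, 40, 44]
  Split: [6, 28, 48, 14] -> [6, 28] and [48, 14]
    Split: [6, 28] -> [6] and [28]
    Merge: [6] + [28] -> [6, 28]
    Split: [48, 14] -> [48] and [14]
    Merge: [48] + [14] -> [14, 48]
  Merge: [6, 28] + [14, 48] -> [6, 14, 28, 48]
Merge: [16, 22, 40, 44] + [6, 14, 28, 48] -> [6, 14, 16, 22, 28, 40, 44, 48]

Final sorted array: [6, 14, 16, 22, 28, 40, 44, 48]

The merge sort proceeds by recursively splitting the array and merging sorted halves.
After all merges, the sorted array is [6, 14, 16, 22, 28, 40, 44, 48].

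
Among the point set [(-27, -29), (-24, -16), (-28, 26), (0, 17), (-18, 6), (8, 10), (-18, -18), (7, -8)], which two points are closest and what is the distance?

Computing all pairwise distances among 8 points:

d((-27, -29), (-24, -16)) = 13.3417
d((-27, -29), (-28, 26)) = 55.0091
d((-27, -29), (0, 17)) = 53.3385
d((-27, -29), (-18, 6)) = 36.1386
d((-27, -29), (8, 10)) = 52.4023
d((-27, -29), (-18, -18)) = 14.2127
d((-27, -29), (7, -8)) = 39.9625
d((-24, -16), (-28, 26)) = 42.19
d((-24, -16), (0, 17)) = 40.8044
d((-24, -16), (-18, 6)) = 22.8035
d((-24, -16), (8, 10)) = 41.2311
d((-24, -16), (-18, -18)) = 6.3246 <-- minimum
d((-24, -16), (7, -8)) = 32.0156
d((-28, 26), (0, 17)) = 29.4109
d((-28, 26), (-18, 6)) = 22.3607
d((-28, 26), (8, 10)) = 39.3954
d((-28, 26), (-18, -18)) = 45.1221
d((-28, 26), (7, -8)) = 48.7955
d((0, 17), (-18, 6)) = 21.095
d((0, 17), (8, 10)) = 10.6301
d((0, 17), (-18, -18)) = 39.3573
d((0, 17), (7, -8)) = 25.9615
d((-18, 6), (8, 10)) = 26.3059
d((-18, 6), (-18, -18)) = 24.0
d((-18, 6), (7, -8)) = 28.6531
d((8, 10), (-18, -18)) = 38.2099
d((8, 10), (7, -8)) = 18.0278
d((-18, -18), (7, -8)) = 26.9258

Closest pair: (-24, -16) and (-18, -18) with distance 6.3246

The closest pair is (-24, -16) and (-18, -18) with Euclidean distance 6.3246. For 8 points, brute-force pairwise comparison is shown above. For large n, the divide-and-conquer algorithm (sort by x, recurse on halves, check the dividing strip) achieves O(n log n).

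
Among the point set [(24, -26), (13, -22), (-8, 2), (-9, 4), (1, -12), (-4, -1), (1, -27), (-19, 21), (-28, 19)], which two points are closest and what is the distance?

Computing all pairwise distances among 9 points:

d((24, -26), (13, -22)) = 11.7047
d((24, -26), (-8, 2)) = 42.5206
d((24, -26), (-9, 4)) = 44.5982
d((24, -26), (1, -12)) = 26.9258
d((24, -26), (-4, -1)) = 37.5366
d((24, -26), (1, -27)) = 23.0217
d((24, -26), (-19, 21)) = 63.7024
d((24, -26), (-28, 19)) = 68.7677
d((13, -22), (-8, 2)) = 31.8904
d((13, -22), (-9, 4)) = 34.0588
d((13, -22), (1, -12)) = 15.6205
d((13, -22), (-4, -1)) = 27.0185
d((13, -22), (1, -27)) = 13.0
d((13, -22), (-19, 21)) = 53.6004
d((13, -22), (-28, 19)) = 57.9828
d((-8, 2), (-9, 4)) = 2.2361 <-- minimum
d((-8, 2), (1, -12)) = 16.6433
d((-8, 2), (-4, -1)) = 5.0
d((-8, 2), (1, -27)) = 30.3645
d((-8, 2), (-19, 21)) = 21.9545
d((-8, 2), (-28, 19)) = 26.2488
d((-9, 4), (1, -12)) = 18.868
d((-9, 4), (-4, -1)) = 7.0711
d((-9, 4), (1, -27)) = 32.573
d((-9, 4), (-19, 21)) = 19.7231
d((-9, 4), (-28, 19)) = 24.2074
d((1, -12), (-4, -1)) = 12.083
d((1, -12), (1, -27)) = 15.0
d((1, -12), (-19, 21)) = 38.5876
d((1, -12), (-28, 19)) = 42.45
d((-4, -1), (1, -27)) = 26.4764
d((-4, -1), (-19, 21)) = 26.6271
d((-4, -1), (-28, 19)) = 31.241
d((1, -27), (-19, 21)) = 52.0
d((1, -27), (-28, 19)) = 54.3783
d((-19, 21), (-28, 19)) = 9.2195

Closest pair: (-8, 2) and (-9, 4) with distance 2.2361

The closest pair is (-8, 2) and (-9, 4) with Euclidean distance 2.2361. For 9 points, brute-force pairwise comparison is shown above. For large n, the divide-and-conquer algorithm (sort by x, recurse on halves, check the dividing strip) achieves O(n log n).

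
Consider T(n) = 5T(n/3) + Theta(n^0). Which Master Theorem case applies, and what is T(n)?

Master Theorem for T(n) = 5T(n/3) + O(n^0):

a = 5, b = 3, c = 0
log_b(a) = log_3(5) = 1.4650

Case 1: c = 0 < log_3(5) = 1.4650
T(n) = O(n^(log_3 5))

For T(n) = 5T(n/3) + O(n^0): log_3(5) = 1.4650. This is Case 1 of the Master Theorem (c < log_b(a), work dominated by leaves), giving O(n^(log_3 5)).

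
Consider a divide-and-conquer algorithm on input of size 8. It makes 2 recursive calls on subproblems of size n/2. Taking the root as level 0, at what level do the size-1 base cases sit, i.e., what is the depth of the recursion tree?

For divide and conquer with division factor 2:

Problem sizes at each level:
Level 0: 8
Level 1: 4
Level 2: 2
Level 3: 1

The root is level 0 and the size-1 base case is level 3 (the tree spans levels 0 through 3, i.e. 4 levels counting the root), so the depth is the number of divisions: log_2(8) = 3

The recursion tree depth is log_2(8) = 3. At each level, the problem size is divided by 2, so it takes 3 divisions to reduce to a base case of size 1. The algorithm makes 2 recursive calls at each level.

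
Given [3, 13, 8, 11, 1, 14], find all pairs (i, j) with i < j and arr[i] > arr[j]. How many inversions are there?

Finding inversions in [3, 13, 8, 11, 1, 14]:

(0, 4): arr[0]=3 > arr[4]=1
(1, 2): arr[1]=13 > arr[2]=8
(1, 3): arr[1]=13 > arr[3]=11
(1, 4): arr[1]=13 > arr[4]=1
(2, 4): arr[2]=8 > arr[4]=1
(3, 4): arr[3]=11 > arr[4]=1

Total inversions: 6

The array has 6 inversion(s): (0,4), (1,2), (1,3), (1,4), (2,4), (3,4). Each pair (i,j) satisfies i < j and arr[i] > arr[j].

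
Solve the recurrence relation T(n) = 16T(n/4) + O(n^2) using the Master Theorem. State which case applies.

Master Theorem for T(n) = 16T(n/4) + O(n^2):

a = 16, b = 4, c = 2
log_b(a) = log_4(16) = 2.0000

Case 2: c = 2 = log_4(16) = 2.0000
T(n) = O(n^2 log n) = O(n^2 log n)

For T(n) = 16T(n/4) + O(n^2): log_4(16) = 2.0000. This is Case 2 of the Master Theorem (c = log_b(a), equal work at all levels), giving O(n^2 log n).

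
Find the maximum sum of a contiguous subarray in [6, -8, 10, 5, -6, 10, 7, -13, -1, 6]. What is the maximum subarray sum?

Using Kadane's algorithm on [6, -8, 10, 5, -6, 10, 7, -13, -1, 6]:

Scanning through the array:
Position 1 (value -8): max_ending_here = -2, max_so_far = 6
Position 2 (value 10): max_ending_here = 10, max_so_far = 10
Position 3 (value 5): max_ending_here = 15, max_so_far = 15
Position 4 (value -6): max_ending_here = 9, max_so_far = 15
Position 5 (value 10): max_ending_here = 19, max_so_far = 19
Position 6 (value 7): max_ending_here = 26, max_so_far = 26
Position 7 (value -13): max_ending_here = 13, max_so_far = 26
Position 8 (value -1): max_ending_here = 12, max_so_far = 26
Position 9 (value 6): max_ending_here = 18, max_so_far = 26

Maximum subarray: [10, 5, -6, 10, 7]
Maximum sum: 26

The maximum subarray is [10, 5, -6, 10, 7] with sum 26. This subarray runs from index 2 to index 6.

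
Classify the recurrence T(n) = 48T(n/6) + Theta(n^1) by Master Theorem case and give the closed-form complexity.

Master Theorem for T(n) = 48T(n/6) + O(n^1):

a = 48, b = 6, c = 1
log_b(a) = log_6(48) = 2.1606

Case 1: c = 1 < log_6(48) = 2.1606
T(n) = O(n^(log_6 48))

For T(n) = 48T(n/6) + O(n^1): log_6(48) = 2.1606. This is Case 1 of the Master Theorem (c < log_b(a), work dominated by leaves), giving O(n^(log_6 48)).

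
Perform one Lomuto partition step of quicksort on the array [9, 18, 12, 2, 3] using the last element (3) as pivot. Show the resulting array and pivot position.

Lomuto partition with pivot = 3:

Initial array: [9, 18, 12, 2, 3]

arr[0]=9 > 3: no swap
arr[1]=18 > 3: no swap
arr[2]=12 > 3: no swap
arr[3]=2 <= 3: swap with position 0, array becomes [2, 18, 12, 9, 3]

Place pivot at position 1: [2, 3, 12, 9, 18]
Pivot position: 1

After partitioning with pivot 3, the array becomes [2, 3, 12, 9, 18]. The pivot is placed at index 1. All elements to the left of the pivot are <= 3, and all elements to the right are > 3.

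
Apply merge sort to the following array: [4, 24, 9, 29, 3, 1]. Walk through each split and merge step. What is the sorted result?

Merge sort trace:

Split: [4, 24, 9, 29, 3, 1] -> [4, 24, 9] and [29, 3, 1]
  Split: [4, 24, 9] -> [4] and [24, 9]
    Split: [24, 9] -> [24] and [9]
    Merge: [24] + [9] -> [9, 24]
  Merge: [4] + [9, 24] -> [4, 9, 24]
  Split: [29, 3, 1] -> [29] and [3, 1]
    Split: [3, 1] -> [3] and [1]
    Merge: [3] + [1] -> [1, 3]
  Merge: [29] + [1, 3] -> [1, 3, 29]
Merge: [4, 9, 24] + [1, 3, 29] -> [1, 3, 4, 9, 24, 29]

Final sorted array: [1, 3, 4, 9, 24, 29]

The merge sort proceeds by recursively splitting the array and merging sorted halves.
After all merges, the sorted array is [1, 3, 4, 9, 24, 29].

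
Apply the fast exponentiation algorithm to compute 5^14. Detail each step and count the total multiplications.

Computing 5^14 by squaring (build up from 5^1; each line after the first costs one multiplication):

5^1 = 5
5^2 = (5^1)^2 = 5^2 = 25
5^3 = 5 * 5^2 = 5 * 25 = 125
5^6 = (5^3)^2 = 125^2 = 15625
5^7 = 5 * 5^6 = 5 * 15625 = 78125
5^14 = (5^7)^2 = 78125^2 = 6103515625

Result: 6103515625
Multiplications needed: 5 (5 lines after 5^1)

5^14 = 6103515625. Using exponentiation by squaring, this requires 5 multiplications. The key idea: if the exponent is even, square the half-power; if odd, multiply by the base once.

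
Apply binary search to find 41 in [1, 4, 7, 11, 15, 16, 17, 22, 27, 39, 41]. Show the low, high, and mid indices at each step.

Binary search for 41 in [1, 4, 7, 11, 15, 16, 17, 22, 27, 39, 41]:

lo=0, hi=10, mid=5, arr[mid]=16 -> 16 < 41, search right half
lo=6, hi=10, mid=8, arr[mid]=27 -> 27 < 41, search right half
lo=9, hi=10, mid=9, arr[mid]=39 -> 39 < 41, search right half
lo=10, hi=10, mid=10, arr[mid]=41 -> Found target at index 10!

Binary search finds 41 at index 10 after 4 comparisons. The search repeatedly halves the search space by comparing with the middle element.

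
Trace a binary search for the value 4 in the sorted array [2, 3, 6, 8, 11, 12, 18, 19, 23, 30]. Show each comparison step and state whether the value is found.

Binary search for 4 in [2, 3, 6, 8, 11, 12, 18, 19, 23, 30]:

lo=0, hi=9, mid=4, arr[mid]=11 -> 11 > 4, search left half
lo=0, hi=3, mid=1, arr[mid]=3 -> 3 < 4, search right half
lo=2, hi=3, mid=2, arr[mid]=6 -> 6 > 4, search left half
lo=2 > hi=1, target 4 not found

Binary search determines that 4 is not in the array after 3 comparisons. The search space was exhausted without finding the target.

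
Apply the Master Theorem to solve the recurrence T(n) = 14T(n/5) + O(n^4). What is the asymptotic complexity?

Master Theorem for T(n) = 14T(n/5) + O(n^4):

a = 14, b = 5, c = 4
log_b(a) = log_5(14) = 1.6397

Case 3: c = 4 > log_5(14) = 1.6397
T(n) = O(n^4) = O(n^4)

For T(n) = 14T(n/5) + O(n^4): log_5(14) = 1.6397. This is Case 3 of the Master Theorem (c > log_b(a), work dominated by root), giving O(n^4).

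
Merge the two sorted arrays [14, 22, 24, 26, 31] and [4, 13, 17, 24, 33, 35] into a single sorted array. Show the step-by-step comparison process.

Merging process:

Compare 14 vs 4: take 4 from right. Merged: [4]
Compare 14 vs 13: take 13 from right. Merged: [4, 13]
Compare 14 vs 17: take 14 from left. Merged: [4, 13, 14]
Compare 22 vs 17: take 17 from right. Merged: [4, 13, 14, 17]
Compare 22 vs 24: take 22 from left. Merged: [4, 13, 14, 17, 22]
Compare 24 vs 24: take 24 from left. Merged: [4, 13, 14, 17, 22, 24]
Compare 26 vs 24: take 24 from right. Merged: [4, 13, 14, 17, 22, 24, 24]
Compare 26 vs 33: take 26 from left. Merged: [4, 13, 14, 17, 22, 24, 24, 26]
Compare 31 vs 33: take 31 from left. Merged: [4, 13, 14, 17, 22, 24, 24, 26, 31]
Append remaining from right: [33, 35]. Merged: [4, 13, 14, 17, 22, 24, 24, 26, 31, 33, 35]

Final merged array: [4, 13, 14, 17, 22, 24, 24, 26, 31, 33, 35]
Total comparisons: 9

The merged array is [4, 13, 14, 17, 22, 24, 24, 26, 31, 33, 35], requiring 9 comparisons. The merge step runs in O(n) time where n is the total number of elements.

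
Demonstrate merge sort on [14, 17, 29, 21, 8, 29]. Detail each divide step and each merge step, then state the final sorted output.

Merge sort trace:

Split: [14, 17, 29, 21, 8, 29] -> [14, 17, 29] and [21, 8, 29]
  Split: [14, 17, 29] -> [14] and [17, 29]
    Split: [17, 29] -> [17] and [29]
    Merge: [17] + [29] -> [17, 29]
  Merge: [14] + [17, 29] -> [14, 17, 29]
  Split: [21, 8, 29] -> [21] and [8, 29]
    Split: [8, 29] -> [8] and [29]
    Merge: [8] + [29] -> [8, 29]
  Merge: [21] + [8, 29] -> [8, 21, 29]
Merge: [14, 17, 29] + [8, 21, 29] -> [8, 14, 17, 21, 29, 29]

Final sorted array: [8, 14, 17, 21, 29, 29]

The merge sort proceeds by recursively splitting the array and merging sorted halves.
After all merges, the sorted array is [8, 14, 17, 21, 29, 29].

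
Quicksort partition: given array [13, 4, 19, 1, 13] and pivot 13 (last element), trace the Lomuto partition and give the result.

Lomuto partition with pivot = 13:

Initial array: [13, 4, 19, 1, 13]

arr[0]=13 <= 13: swap with position 0, array becomes [13, 4, 19, 1, 13]
arr[1]=4 <= 13: swap with position 1, array becomes [13, 4, 19, 1, 13]
arr[2]=19 > 13: no swap
arr[3]=1 <= 13: swap with position 2, array becomes [13, 4, 1, 19, 13]

Place pivot at position 3: [13, 4, 1, 13, 19]
Pivot position: 3

After partitioning with pivot 13, the array becomes [13, 4, 1, 13, 19]. The pivot is placed at index 3. All elements to the left of the pivot are <= 13, and all elements to the right are > 13.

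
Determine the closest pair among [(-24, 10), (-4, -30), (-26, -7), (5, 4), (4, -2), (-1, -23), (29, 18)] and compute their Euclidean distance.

Computing all pairwise distances among 7 points:

d((-24, 10), (-4, -30)) = 44.7214
d((-24, 10), (-26, -7)) = 17.1172
d((-24, 10), (5, 4)) = 29.6142
d((-24, 10), (4, -2)) = 30.4631
d((-24, 10), (-1, -23)) = 40.2244
d((-24, 10), (29, 18)) = 53.6004
d((-4, -30), (-26, -7)) = 31.8277
d((-4, -30), (5, 4)) = 35.171
d((-4, -30), (4, -2)) = 29.1204
d((-4, -30), (-1, -23)) = 7.6158
d((-4, -30), (29, 18)) = 58.2495
d((-26, -7), (5, 4)) = 32.8938
d((-26, -7), (4, -2)) = 30.4138
d((-26, -7), (-1, -23)) = 29.6816
d((-26, -7), (29, 18)) = 60.4152
d((5, 4), (4, -2)) = 6.0828 <-- minimum
d((5, 4), (-1, -23)) = 27.6586
d((5, 4), (29, 18)) = 27.7849
d((4, -2), (-1, -23)) = 21.587
d((4, -2), (29, 18)) = 32.0156
d((-1, -23), (29, 18)) = 50.8035

Closest pair: (5, 4) and (4, -2) with distance 6.0828

The closest pair is (5, 4) and (4, -2) with Euclidean distance 6.0828. For 7 points, brute-force pairwise comparison is shown above. For large n, the divide-and-conquer algorithm (sort by x, recurse on halves, check the dividing strip) achieves O(n log n).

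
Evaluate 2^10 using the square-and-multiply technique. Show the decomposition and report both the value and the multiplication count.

Computing 2^10 by squaring (build up from 2^1; each line after the first costs one multiplication):

2^1 = 2
2^2 = (2^1)^2 = 2^2 = 4
2^4 = (2^2)^2 = 4^2 = 16
2^5 = 2 * 2^4 = 2 * 16 = 32
2^10 = (2^5)^2 = 32^2 = 1024

Result: 1024
Multiplications needed: 4 (4 lines after 2^1)

2^10 = 1024. Using exponentiation by squaring, this requires 4 multiplications. The key idea: if the exponent is even, square the half-power; if odd, multiply by the base once.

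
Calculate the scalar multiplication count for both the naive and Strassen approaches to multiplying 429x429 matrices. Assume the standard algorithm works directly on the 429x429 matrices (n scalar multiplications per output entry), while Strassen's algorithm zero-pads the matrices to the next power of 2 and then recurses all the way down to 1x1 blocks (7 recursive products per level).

Matrix multiplication for 429x429 matrices:

Strassen's algorithm requires power-of-2 dimensions. Pad 429x429 to 512x512 (next power of 2).

Standard algorithm: 429^3 = 78953589 multiplications
Strassen's algorithm: 7^(log2(512)) = 7^9 = 40353607 multiplications
Savings: 78953589 - 40353607 = 38599982 multiplications

Standard: 78953589 multiplications (429^3). Strassen: 40353607 multiplications (7^9, after padding to 512x512). Strassen reduces 8 recursive multiplications to 7 at each level.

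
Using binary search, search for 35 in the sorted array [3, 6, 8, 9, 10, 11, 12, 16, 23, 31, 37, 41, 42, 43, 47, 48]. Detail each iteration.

Binary search for 35 in [3, 6, 8, 9, 10, 11, 12, 16, 23, 31, 37, 41, 42, 43, 47, 48]:

lo=0, hi=15, mid=7, arr[mid]=16 -> 16 < 35, search right half
lo=8, hi=15, mid=11, arr[mid]=41 -> 41 > 35, search left half
lo=8, hi=10, mid=9, arr[mid]=31 -> 31 < 35, search right half
lo=10, hi=10, mid=10, arr[mid]=37 -> 37 > 35, search left half
lo=10 > hi=9, target 35 not found

Binary search determines that 35 is not in the array after 4 comparisons. The search space was exhausted without finding the target.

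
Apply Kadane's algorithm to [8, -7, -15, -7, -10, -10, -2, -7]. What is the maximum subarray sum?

Using Kadane's algorithm on [8, -7, -15, -7, -10, -10, -2, -7]:

Scanning through the array:
Position 1 (value -7): max_ending_here = 1, max_so_far = 8
Position 2 (value -15): max_ending_here = -14, max_so_far = 8
Position 3 (value -7): max_ending_here = -7, max_so_far = 8
Position 4 (value -10): max_ending_here = -10, max_so_far = 8
Position 5 (value -10): max_ending_here = -10, max_so_far = 8
Position 6 (value -2): max_ending_here = -2, max_so_far = 8
Position 7 (value -7): max_ending_here = -7, max_so_far = 8

Maximum subarray: [8]
Maximum sum: 8

The maximum subarray is [8] with sum 8. This subarray runs from index 0 to index 0.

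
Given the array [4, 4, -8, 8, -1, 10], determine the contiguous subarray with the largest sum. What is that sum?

Using Kadane's algorithm on [4, 4, -8, 8, -1, 10]:

Scanning through the array:
Position 1 (value 4): max_ending_here = 8, max_so_far = 8
Position 2 (value -8): max_ending_here = 0, max_so_far = 8
Position 3 (value 8): max_ending_here = 8, max_so_far = 8
Position 4 (value -1): max_ending_here = 7, max_so_far = 8
Position 5 (value 10): max_ending_here = 17, max_so_far = 17

Maximum subarray: [4, 4, -8, 8, -1, 10]
Maximum sum: 17

The maximum subarray is [4, 4, -8, 8, -1, 10] with sum 17. This subarray runs from index 0 to index 5.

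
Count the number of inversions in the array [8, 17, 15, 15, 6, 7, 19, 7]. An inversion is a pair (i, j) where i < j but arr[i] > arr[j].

Finding inversions in [8, 17, 15, 15, 6, 7, 19, 7]:

(0, 4): arr[0]=8 > arr[4]=6
(0, 5): arr[0]=8 > arr[5]=7
(0, 7): arr[0]=8 > arr[7]=7
(1, 2): arr[1]=17 > arr[2]=15
(1, 3): arr[1]=17 > arr[3]=15
(1, 4): arr[1]=17 > arr[4]=6
(1, 5): arr[1]=17 > arr[5]=7
(1, 7): arr[1]=17 > arr[7]=7
(2, 4): arr[2]=15 > arr[4]=6
(2, 5): arr[2]=15 > arr[5]=7
(2, 7): arr[2]=15 > arr[7]=7
(3, 4): arr[3]=15 > arr[4]=6
(3, 5): arr[3]=15 > arr[5]=7
(3, 7): arr[3]=15 > arr[7]=7
(6, 7): arr[6]=19 > arr[7]=7

Total inversions: 15

The array has 15 inversion(s): (0,4), (0,5), (0,7), (1,2), (1,3), (1,4), (1,5), (1,7), (2,4), (2,5), (2,7), (3,4), (3,5), (3,7), (6,7). Each pair (i,j) satisfies i < j and arr[i] > arr[j].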